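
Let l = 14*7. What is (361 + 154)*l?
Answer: 50470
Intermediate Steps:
l = 98
(361 + 154)*l = (361 + 154)*98 = 515*98 = 50470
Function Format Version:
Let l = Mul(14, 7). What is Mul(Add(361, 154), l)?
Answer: 50470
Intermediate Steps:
l = 98
Mul(Add(361, 154), l) = Mul(Add(361, 154), 98) = Mul(515, 98) = 50470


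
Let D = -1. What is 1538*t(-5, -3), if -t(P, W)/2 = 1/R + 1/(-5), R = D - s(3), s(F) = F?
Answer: 6921/5 ≈ 1384.2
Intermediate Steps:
R = -4 (R = -1 - 1*3 = -1 - 3 = -4)
t(P, W) = 9/10 (t(P, W) = -2*(1/(-4) + 1/(-5)) = -2*(1*(-¼) + 1*(-⅕)) = -2*(-¼ - ⅕) = -2*(-9/20) = 9/10)
1538*t(-5, -3) = 1538*(9/10) = 6921/5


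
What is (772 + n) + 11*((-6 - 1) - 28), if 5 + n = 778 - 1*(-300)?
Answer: 1460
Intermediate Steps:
n = 1073 (n = -5 + (778 - 1*(-300)) = -5 + (778 + 300) = -5 + 1078 = 1073)
(772 + n) + 11*((-6 - 1) - 28) = (772 + 1073) + 11*((-6 - 1) - 28) = 1845 + 11*(-7 - 28) = 1845 + 11*(-35) = 1845 - 385 = 1460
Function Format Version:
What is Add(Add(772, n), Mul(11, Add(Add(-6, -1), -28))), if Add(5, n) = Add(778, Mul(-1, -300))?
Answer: 1460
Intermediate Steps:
n = 1073 (n = Add(-5, Add(778, Mul(-1, -300))) = Add(-5, Add(778, 300)) = Add(-5, 1078) = 1073)
Add(Add(772, n), Mul(11, Add(Add(-6, -1), -28))) = Add(Add(772, 1073), Mul(11, Add(Add(-6, -1), -28))) = Add(1845, Mul(11, Add(-7, -28))) = Add(1845, Mul(11, -35)) = Add(1845, -385) = 1460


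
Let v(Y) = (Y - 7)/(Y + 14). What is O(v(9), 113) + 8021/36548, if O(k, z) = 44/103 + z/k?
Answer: 4894329253/3764444 ≈ 1300.1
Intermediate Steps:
v(Y) = (-7 + Y)/(14 + Y)
O(k, z) = 44/103 + z/k (O(k, z) = 44*(1/103) + z/k = 44/103 + z/k)
O(v(9), 113) + 8021/36548 = (44/103 + 113/(((-7 + 9)/(14 + 9)))) + 8021/36548 = (44/103 + 113/((2/23))) + 8021*(1/36548) = (44/103 + 113/(((1/23)*2))) + 8021/36548 = (44/103 + 113/(2/23)) + 8021/36548 = (44/103 + 113*(23/2)) + 8021/36548 = (44/103 + 2599/2) + 8021/36548 = 267785/206 + 8021/36548 = 4894329253/3764444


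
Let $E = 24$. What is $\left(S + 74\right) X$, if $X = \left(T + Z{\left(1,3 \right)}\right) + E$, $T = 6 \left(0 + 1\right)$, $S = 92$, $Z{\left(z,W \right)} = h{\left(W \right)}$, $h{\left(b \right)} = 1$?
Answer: $5146$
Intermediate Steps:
$Z{\left(z,W \right)} = 1$
$T = 6$ ($T = 6 \cdot 1 = 6$)
$X = 31$ ($X = \left(6 + 1\right) + 24 = 7 + 24 = 31$)
$\left(S + 74\right) X = \left(92 + 74\right) 31 = 166 \cdot 31 = 5146$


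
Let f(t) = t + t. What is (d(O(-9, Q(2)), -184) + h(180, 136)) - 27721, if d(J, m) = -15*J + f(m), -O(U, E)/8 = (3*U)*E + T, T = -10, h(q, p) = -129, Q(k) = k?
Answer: -35898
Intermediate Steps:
f(t) = 2*t
O(U, E) = 80 - 24*E*U (O(U, E) = -8*((3*U)*E - 10) = -8*(3*E*U - 10) = -8*(-10 + 3*E*U) = 80 - 24*E*U)
d(J, m) = -15*J + 2*m
(d(O(-9, Q(2)), -184) + h(180, 136)) - 27721 = ((-15*(80 - 24*2*(-9)) + 2*(-184)) - 129) - 27721 = ((-15*(80 + 432) - 368) - 129) - 27721 = ((-15*512 - 368) - 129) - 27721 = ((-7680 - 368) - 129) - 27721 = (-8048 - 129) - 27721 = -8177 - 27721 = -35898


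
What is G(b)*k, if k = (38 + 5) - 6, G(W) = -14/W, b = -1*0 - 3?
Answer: 518/3 ≈ 172.67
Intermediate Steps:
b = -3 (b = 0 - 3 = -3)
k = 37 (k = 43 - 6 = 37)
G(b)*k = -14/(-3)*37 = -14*(-1/3)*37 = (14/3)*37 = 518/3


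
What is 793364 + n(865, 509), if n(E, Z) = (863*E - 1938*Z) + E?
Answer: 554282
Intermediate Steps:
n(E, Z) = -1938*Z + 864*E (n(E, Z) = (-1938*Z + 863*E) + E = -1938*Z + 864*E)
793364 + n(865, 509) = 793364 + (-1938*509 + 864*865) = 793364 + (-986442 + 747360) = 793364 - 239082 = 554282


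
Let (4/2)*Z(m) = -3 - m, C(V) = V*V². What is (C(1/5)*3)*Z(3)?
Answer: -9/125 ≈ -0.072000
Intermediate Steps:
C(V) = V³
Z(m) = -3/2 - m/2 (Z(m) = (-3 - m)/2 = -3/2 - m/2)
(C(1/5)*3)*Z(3) = ((1/5)³*3)*(-3/2 - ½*3) = ((1*(⅕))³*3)*(-3/2 - 3/2) = ((⅕)³*3)*(-3) = ((1/125)*3)*(-3) = (3/125)*(-3) = -9/125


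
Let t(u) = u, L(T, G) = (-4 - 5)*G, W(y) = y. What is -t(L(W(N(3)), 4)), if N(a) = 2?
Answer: 36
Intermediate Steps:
L(T, G) = -9*G
-t(L(W(N(3)), 4)) = -(-9)*4 = -1*(-36) = 36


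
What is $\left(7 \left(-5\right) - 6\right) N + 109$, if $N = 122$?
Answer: $-4893$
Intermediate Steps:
$\left(7 \left(-5\right) - 6\right) N + 109 = \left(7 \left(-5\right) - 6\right) 122 + 109 = \left(-35 - 6\right) 122 + 109 = \left(-41\right) 122 + 109 = -5002 + 109 = -4893$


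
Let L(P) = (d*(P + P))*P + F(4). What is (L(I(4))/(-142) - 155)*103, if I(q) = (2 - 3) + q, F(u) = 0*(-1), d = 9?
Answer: -1141858/71 ≈ -16083.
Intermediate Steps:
F(u) = 0
I(q) = -1 + q
L(P) = 18*P² (L(P) = (9*(P + P))*P + 0 = (9*(2*P))*P + 0 = (18*P)*P + 0 = 18*P² + 0 = 18*P²)
(L(I(4))/(-142) - 155)*103 = ((18*(-1 + 4)²)/(-142) - 155)*103 = ((18*3²)*(-1/142) - 155)*103 = ((18*9)*(-1/142) - 155)*103 = (162*(-1/142) - 155)*103 = (-81/71 - 155)*103 = -11086/71*103 = -1141858/71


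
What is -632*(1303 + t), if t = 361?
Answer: -1051648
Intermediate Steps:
-632*(1303 + t) = -632*(1303 + 361) = -632*1664 = -1051648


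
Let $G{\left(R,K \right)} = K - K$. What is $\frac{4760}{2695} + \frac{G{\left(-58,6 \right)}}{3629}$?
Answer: $\frac{136}{77} \approx 1.7662$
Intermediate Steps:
$G{\left(R,K \right)} = 0$
$\frac{4760}{2695} + \frac{G{\left(-58,6 \right)}}{3629} = \frac{4760}{2695} + \frac{0}{3629} = 4760 \cdot \frac{1}{2695} + 0 \cdot \frac{1}{3629} = \frac{136}{77} + 0 = \frac{136}{77}$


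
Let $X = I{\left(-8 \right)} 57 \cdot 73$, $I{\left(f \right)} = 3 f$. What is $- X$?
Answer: $99864$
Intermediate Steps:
$X = -99864$ ($X = 3 \left(-8\right) 57 \cdot 73 = \left(-24\right) 57 \cdot 73 = \left(-1368\right) 73 = -99864$)
$- X = \left(-1\right) \left(-99864\right) = 99864$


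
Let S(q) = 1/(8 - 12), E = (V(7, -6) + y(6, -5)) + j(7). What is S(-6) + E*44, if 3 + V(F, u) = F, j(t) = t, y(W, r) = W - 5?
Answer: 2111/4 ≈ 527.75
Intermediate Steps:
y(W, r) = -5 + W
V(F, u) = -3 + F
E = 12 (E = ((-3 + 7) + (-5 + 6)) + 7 = (4 + 1) + 7 = 5 + 7 = 12)
S(q) = -1/4 (S(q) = 1/(-4) = -1/4)
S(-6) + E*44 = -1/4 + 12*44 = -1/4 + 528 = 2111/4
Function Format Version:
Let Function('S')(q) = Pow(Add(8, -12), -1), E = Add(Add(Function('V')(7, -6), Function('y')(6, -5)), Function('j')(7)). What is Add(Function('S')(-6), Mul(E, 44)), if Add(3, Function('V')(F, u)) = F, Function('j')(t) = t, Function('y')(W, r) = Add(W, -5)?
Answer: Rational(2111, 4) ≈ 527.75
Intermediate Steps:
Function('y')(W, r) = Add(-5, W)
Function('V')(F, u) = Add(-3, F)
E = 12 (E = Add(Add(Add(-3, 7), Add(-5, 6)), 7) = Add(Add(4, 1), 7) = Add(5, 7) = 12)
Function('S')(q) = Rational(-1, 4) (Function('S')(q) = Pow(-4, -1) = Rational(-1, 4))
Add(Function('S')(-6), Mul(E, 44)) = Add(Rational(-1, 4), Mul(12, 44)) = Add(Rational(-1, 4), 528) = Rational(2111, 4)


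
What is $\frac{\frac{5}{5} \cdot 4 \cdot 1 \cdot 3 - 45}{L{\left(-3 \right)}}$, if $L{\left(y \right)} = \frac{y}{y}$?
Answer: $-33$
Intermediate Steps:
$L{\left(y \right)} = 1$
$\frac{\frac{5}{5} \cdot 4 \cdot 1 \cdot 3 - 45}{L{\left(-3 \right)}} = \frac{\frac{5}{5} \cdot 4 \cdot 1 \cdot 3 - 45}{1} = 1 \left(5 \cdot \frac{1}{5} \cdot 4 \cdot 3 - 45\right) = 1 \left(1 \cdot 4 \cdot 3 - 45\right) = 1 \left(4 \cdot 3 - 45\right) = 1 \left(12 - 45\right) = 1 \left(-33\right) = -33$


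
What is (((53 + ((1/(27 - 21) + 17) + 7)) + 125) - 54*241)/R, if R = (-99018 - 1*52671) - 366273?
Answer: 76871/3107772 ≈ 0.024735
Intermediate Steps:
R = -517962 (R = (-99018 - 52671) - 366273 = -151689 - 366273 = -517962)
(((53 + ((1/(27 - 21) + 17) + 7)) + 125) - 54*241)/R = (((53 + ((1/(27 - 21) + 17) + 7)) + 125) - 54*241)/(-517962) = (((53 + ((1/6 + 17) + 7)) + 125) - 13014)*(-1/517962) = (((53 + (103/6 + 7)) + 125) - 13014)*(-1/517962) = (((53 + 145/6) + 125) - 13014)*(-1/517962) = ((463/6 + 125) - 13014)*(-1/517962) = (1213/6 - 13014)*(-1/517962) = -76871/6*(-1/517962) = 76871/3107772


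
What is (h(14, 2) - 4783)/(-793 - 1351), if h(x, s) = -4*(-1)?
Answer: 4779/2144 ≈ 2.2290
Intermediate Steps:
h(x, s) = 4
(h(14, 2) - 4783)/(-793 - 1351) = (4 - 4783)/(-793 - 1351) = -4779/(-2144) = -4779*(-1/2144) = 4779/2144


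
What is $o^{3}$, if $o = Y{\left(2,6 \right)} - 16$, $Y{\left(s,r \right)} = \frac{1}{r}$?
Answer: $- \frac{857375}{216} \approx -3969.3$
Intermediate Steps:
$o = - \frac{95}{6}$ ($o = \frac{1}{6} - 16 = - \frac{95}{6} \approx -15.833$)
$o^{3} = \left(- \frac{95}{6}\right)^{3} = - \frac{857375}{216}$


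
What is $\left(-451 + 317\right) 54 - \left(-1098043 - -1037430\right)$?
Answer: $53377$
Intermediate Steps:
$\left(-451 + 317\right) 54 - \left(-1098043 - -1037430\right) = \left(-134\right) 54 - \left(-1098043 + 1037430\right) = -7236 - -60613 = -7236 + 60613 = 53377$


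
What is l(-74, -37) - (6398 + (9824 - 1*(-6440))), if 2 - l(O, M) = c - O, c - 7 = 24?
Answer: -22765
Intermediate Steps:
c = 31 (c = 7 + 24 = 31)
l(O, M) = -29 + O (l(O, M) = 2 - (31 - O) = 2 + (-31 + O) = -29 + O)
l(-74, -37) - (6398 + (9824 - 1*(-6440))) = (-29 - 74) - (6398 + (9824 - 1*(-6440))) = -103 - (6398 + (9824 + 6440)) = -103 - (6398 + 16264) = -103 - 1*22662 = -103 - 22662 = -22765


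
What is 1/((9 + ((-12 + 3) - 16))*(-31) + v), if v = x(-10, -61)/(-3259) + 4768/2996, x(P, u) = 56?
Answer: 2440991/1214574320 ≈ 0.0020097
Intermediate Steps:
v = 3842784/2440991 (v = 56/(-3259) + 4768/2996 = 56*(-1/3259) + 4768*(1/2996) = -56/3259 + 1192/749 = 3842784/2440991 ≈ 1.5743)
1/((9 + ((-12 + 3) - 16))*(-31) + v) = 1/((9 + ((-12 + 3) - 16))*(-31) + 3842784/2440991) = 1/((9 + (-9 - 16))*(-31) + 3842784/2440991) = 1/((9 - 25)*(-31) + 3842784/2440991) = 1/(-16*(-31) + 3842784/2440991) = 1/(496 + 3842784/2440991) = 1/(1214574320/2440991) = 2440991/1214574320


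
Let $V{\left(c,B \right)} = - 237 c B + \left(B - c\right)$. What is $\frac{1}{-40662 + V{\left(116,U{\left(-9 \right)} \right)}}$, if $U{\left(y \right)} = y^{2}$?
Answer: $- \frac{1}{2267549} \approx -4.41 \cdot 10^{-7}$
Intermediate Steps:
$V{\left(c,B \right)} = B - c - 237 B c$ ($V{\left(c,B \right)} = - 237 B c + \left(B - c\right) = B - c - 237 B c$)
$\frac{1}{-40662 + V{\left(116,U{\left(-9 \right)} \right)}} = \frac{1}{-40662 - \left(116 - 81 + 237 \left(-9\right)^{2} \cdot 116\right)} = \frac{1}{-40662 - \left(35 + 2226852\right)} = \frac{1}{-40662 - 2226887} = \frac{1}{-2267549} = - \frac{1}{2267549}$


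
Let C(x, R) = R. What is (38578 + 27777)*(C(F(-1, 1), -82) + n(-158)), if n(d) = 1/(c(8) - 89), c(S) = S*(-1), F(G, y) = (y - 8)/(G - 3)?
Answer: -527854025/97 ≈ -5.4418e+6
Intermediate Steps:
F(G, y) = (-8 + y)/(-3 + G)
c(S) = -S
n(d) = -1/97 (n(d) = 1/(-1*8 - 89) = 1/(-8 - 89) = 1/(-97) = -1/97)
(38578 + 27777)*(C(F(-1, 1), -82) + n(-158)) = (38578 + 27777)*(-82 - 1/97) = 66355*(-7955/97) = -527854025/97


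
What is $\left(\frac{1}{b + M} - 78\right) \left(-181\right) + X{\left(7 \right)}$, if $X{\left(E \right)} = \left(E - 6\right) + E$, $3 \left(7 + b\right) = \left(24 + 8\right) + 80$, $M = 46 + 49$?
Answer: $\frac{5310833}{376} \approx 14125.0$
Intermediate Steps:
$M = 95$
$b = \frac{91}{3}$ ($b = -7 + \frac{\left(24 + 8\right) + 80}{3} = -7 + \frac{32 + 80}{3} = -7 + \frac{1}{3} \cdot 112 = -7 + \frac{112}{3} = \frac{91}{3} \approx 30.333$)
$X{\left(E \right)} = -6 + 2 E$ ($X{\left(E \right)} = \left(-6 + E\right) + E = -6 + 2 E$)
$\left(\frac{1}{b + M} - 78\right) \left(-181\right) + X{\left(7 \right)} = \left(\frac{1}{\frac{91}{3} + 95} - 78\right) \left(-181\right) + \left(-6 + 2 \cdot 7\right) = \left(\frac{1}{\frac{376}{3}} - 78\right) \left(-181\right) + \left(-6 + 14\right) = \left(\frac{3}{376} - 78\right) \left(-181\right) + 8 = \left(- \frac{29325}{376}\right) \left(-181\right) + 8 = \frac{5307825}{376} + 8 = \frac{5310833}{376}$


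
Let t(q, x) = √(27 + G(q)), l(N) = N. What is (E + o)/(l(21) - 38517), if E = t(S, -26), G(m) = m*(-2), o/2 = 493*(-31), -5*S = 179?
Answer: 15283/19248 - √2465/192480 ≈ 0.79375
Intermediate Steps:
S = -179/5 (S = -⅕*179 = -179/5 ≈ -35.800)
o = -30566 (o = 2*(493*(-31)) = 2*(-15283) = -30566)
G(m) = -2*m
t(q, x) = √(27 - 2*q)
E = √2465/5 (E = √(27 - 2*(-179/5)) = √(27 + 358/5) = √(493/5) = √2465/5 ≈ 9.9297)
(E + o)/(l(21) - 38517) = (√2465/5 - 30566)/(21 - 38517) = (-30566 + √2465/5)/(-38496) = (-30566 + √2465/5)*(-1/38496) = 15283/19248 - √2465/192480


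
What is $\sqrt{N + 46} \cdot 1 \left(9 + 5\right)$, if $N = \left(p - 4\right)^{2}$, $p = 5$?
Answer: $14 \sqrt{47} \approx 95.979$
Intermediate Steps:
$N = 1$ ($N = \left(5 - 4\right)^{2} = 1^{2} = 1$)
$\sqrt{N + 46} \cdot 1 \left(9 + 5\right) = \sqrt{1 + 46} \cdot 1 \left(9 + 5\right) = \sqrt{47} \cdot 1 \cdot 14 = \sqrt{47} \cdot 14 = 14 \sqrt{47}$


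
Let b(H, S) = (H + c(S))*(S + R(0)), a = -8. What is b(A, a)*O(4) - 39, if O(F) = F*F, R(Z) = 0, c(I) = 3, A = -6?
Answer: 345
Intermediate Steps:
O(F) = F**2
b(H, S) = S*(3 + H) (b(H, S) = (H + 3)*(S + 0) = (3 + H)*S = S*(3 + H))
b(A, a)*O(4) - 39 = -8*(3 - 6)*4**2 - 39 = -8*(-3)*16 - 39 = 24*16 - 39 = 384 - 39 = 345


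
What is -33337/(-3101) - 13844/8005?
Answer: 223932441/24823505 ≈ 9.0210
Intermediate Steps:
-33337/(-3101) - 13844/8005 = -33337*(-1/3101) - 13844*1/8005 = 33337/3101 - 13844/8005 = 223932441/24823505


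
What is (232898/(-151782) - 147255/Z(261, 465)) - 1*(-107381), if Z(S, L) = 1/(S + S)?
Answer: -5825372709988/75891 ≈ -7.6760e+7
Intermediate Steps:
Z(S, L) = 1/(2*S)
(232898/(-151782) - 147255/Z(261, 465)) - 1*(-107381) = (232898/(-151782) - 147255/((½)/261)) - 1*(-107381) = (232898*(-1/151782) - 147255/((½)*(1/261))) + 107381 = (-116449/75891 - 147255/1/522) + 107381 = (-116449/75891 - 147255*522) + 107381 = (-116449/75891 - 76867110) + 107381 = -5833521961459/75891 + 107381 = -5825372709988/75891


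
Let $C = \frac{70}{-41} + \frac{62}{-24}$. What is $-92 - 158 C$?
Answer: $\frac{144137}{246} \approx 585.92$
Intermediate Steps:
$C = - \frac{2111}{492}$ ($C = 70 \left(- \frac{1}{41}\right) + 62 \left(- \frac{1}{24}\right) = - \frac{70}{41} - \frac{31}{12} = - \frac{2111}{492} \approx -4.2906$)
$-92 - 158 C = -92 - - \frac{166769}{246} = -92 + \frac{166769}{246} = \frac{144137}{246}$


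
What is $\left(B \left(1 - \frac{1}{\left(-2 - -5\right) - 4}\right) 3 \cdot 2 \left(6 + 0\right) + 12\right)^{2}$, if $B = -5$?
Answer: $121104$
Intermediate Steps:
$\left(B \left(1 - \frac{1}{\left(-2 - -5\right) - 4}\right) 3 \cdot 2 \left(6 + 0\right) + 12\right)^{2} = \left(- 5 \left(1 - \frac{1}{\left(-2 - -5\right) - 4}\right) 3 \cdot 2 \left(6 + 0\right) + 12\right)^{2} = \left(- 5 \left(1 - \frac{1}{\left(-2 + 5\right) - 4}\right) 3 \cdot 2 \cdot 6 + 12\right)^{2} = \left(- 5 \left(1 - \frac{1}{3 - 4}\right) 3 \cdot 12 + 12\right)^{2} = \left(- 5 \left(1 - \frac{1}{-1}\right) 3 \cdot 12 + 12\right)^{2} = \left(- 5 \left(1 - -1\right) 3 \cdot 12 + 12\right)^{2} = \left(- 5 \left(1 + 1\right) 3 \cdot 12 + 12\right)^{2} = \left(\left(-5\right) 2 \cdot 3 \cdot 12 + 12\right)^{2} = \left(\left(-10\right) 3 \cdot 12 + 12\right)^{2} = \left(\left(-30\right) 12 + 12\right)^{2} = \left(-360 + 12\right)^{2} = \left(-348\right)^{2} = 121104$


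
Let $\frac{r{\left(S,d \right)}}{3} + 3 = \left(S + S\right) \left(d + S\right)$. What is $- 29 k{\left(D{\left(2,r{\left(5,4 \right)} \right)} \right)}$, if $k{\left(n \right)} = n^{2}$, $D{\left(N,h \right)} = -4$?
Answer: $-464$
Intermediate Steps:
$r{\left(S,d \right)} = -9 + 6 S \left(S + d\right)$ ($r{\left(S,d \right)} = -9 + 3 \left(S + S\right) \left(d + S\right) = -9 + 3 \cdot 2 S \left(S + d\right) = -9 + 6 S \left(S + d\right)$)
$- 29 k{\left(D{\left(2,r{\left(5,4 \right)} \right)} \right)} = - 29 \left(-4\right)^{2} = \left(-29\right) 16 = -464$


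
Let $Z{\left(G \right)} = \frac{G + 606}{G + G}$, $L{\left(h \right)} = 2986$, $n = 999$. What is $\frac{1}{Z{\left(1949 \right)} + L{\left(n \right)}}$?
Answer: $\frac{3898}{11641983} \approx 0.00033482$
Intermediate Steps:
$Z{\left(G \right)} = \frac{606 + G}{2 G}$
$\frac{1}{Z{\left(1949 \right)} + L{\left(n \right)}} = \frac{1}{\frac{606 + 1949}{2 \cdot 1949} + 2986} = \frac{1}{\frac{1}{2} \cdot \frac{1}{1949} \cdot 2555 + 2986} = \frac{1}{\frac{2555}{3898} + 2986} = \frac{1}{\frac{11641983}{3898}} = \frac{3898}{11641983}$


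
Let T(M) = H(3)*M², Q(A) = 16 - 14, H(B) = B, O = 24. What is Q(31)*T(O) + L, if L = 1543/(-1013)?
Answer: 3499385/1013 ≈ 3454.5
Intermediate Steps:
Q(A) = 2
L = -1543/1013 (L = 1543*(-1/1013) = -1543/1013 ≈ -1.5232)
T(M) = 3*M²
Q(31)*T(O) + L = 2*(3*24²) - 1543/1013 = 2*(3*576) - 1543/1013 = 2*1728 - 1543/1013 = 3456 - 1543/1013 = 3499385/1013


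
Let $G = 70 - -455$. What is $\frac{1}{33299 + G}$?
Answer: $\frac{1}{33824} \approx 2.9565 \cdot 10^{-5}$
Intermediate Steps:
$G = 525$ ($G = 70 + 455 = 525$)
$\frac{1}{33299 + G} = \frac{1}{33299 + 525} = \frac{1}{33824}$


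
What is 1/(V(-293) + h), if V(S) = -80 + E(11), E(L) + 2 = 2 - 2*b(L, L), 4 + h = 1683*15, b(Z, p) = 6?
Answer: 1/25149 ≈ 3.9763e-5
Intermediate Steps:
h = 25241 (h = -4 + 1683*15 = -4 + 25245 = 25241)
E(L) = -12 (E(L) = -2 + (2 - 2*6) = -2 + (2 - 12) = -2 - 10 = -12)
V(S) = -92 (V(S) = -80 - 12 = -92)
1/(V(-293) + h) = 1/(-92 + 25241) = 1/25149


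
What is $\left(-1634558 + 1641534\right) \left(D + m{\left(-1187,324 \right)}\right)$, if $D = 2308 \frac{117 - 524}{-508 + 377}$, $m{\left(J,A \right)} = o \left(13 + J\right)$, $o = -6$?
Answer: $\frac{12990149120}{131} \approx 9.9161 \cdot 10^{7}$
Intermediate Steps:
$m{\left(J,A \right)} = -78 - 6 J$ ($m{\left(J,A \right)} = - 6 \left(13 + J\right) = -78 - 6 J$)
$D = \frac{939356}{131}$ ($D = 2308 \left(- \frac{407}{-131}\right) = 2308 \left(\left(-407\right) \left(- \frac{1}{131}\right)\right) = 2308 \cdot \frac{407}{131} = \frac{939356}{131} \approx 7170.7$)
$\left(-1634558 + 1641534\right) \left(D + m{\left(-1187,324 \right)}\right) = \left(-1634558 + 1641534\right) \left(\frac{939356}{131} - -7044\right) = 6976 \left(\frac{939356}{131} + \left(-78 + 7122\right)\right) = 6976 \left(\frac{939356}{131} + 7044\right) = 6976 \cdot \frac{1862120}{131} = \frac{12990149120}{131}$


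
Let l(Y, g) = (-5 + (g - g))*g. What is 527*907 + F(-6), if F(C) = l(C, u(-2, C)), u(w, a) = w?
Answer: 477999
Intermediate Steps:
l(Y, g) = -5*g (l(Y, g) = (-5 + 0)*g = -5*g)
F(C) = 10 (F(C) = -5*(-2) = 10)
527*907 + F(-6) = 527*907 + 10 = 477989 + 10 = 477999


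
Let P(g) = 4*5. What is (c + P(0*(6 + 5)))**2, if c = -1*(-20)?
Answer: 1600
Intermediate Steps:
c = 20
P(g) = 20
(c + P(0*(6 + 5)))**2 = (20 + 20)**2 = 40**2 = 1600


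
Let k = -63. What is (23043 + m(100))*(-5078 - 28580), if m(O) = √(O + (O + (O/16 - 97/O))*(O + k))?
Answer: -775581294 - 67316*√24971/5 ≈ -7.7771e+8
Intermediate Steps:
m(O) = √(O + (-63 + O)*(-97/O + 17*O/16)) (m(O) = √(O + (O + (O/16 - 97/O))*(O - 63)) = √(O + (O + (O*(1/16) - 97/O))*(-63 + O)) = √(O + (O + (O/16 - 97/O))*(-63 + O)) = √(O + (O + (-97/O + O/16))*(-63 + O)) = √(O + (-97/O + 17*O/16)*(-63 + O)) = √(O + (-63 + O)*(-97/O + 17*O/16)))
(23043 + m(100))*(-5078 - 28580) = (23043 + √(-1552 - 1055*100 + 17*100² + 97776/100)/4)*(-5078 - 28580) = (23043 + √(-1552 - 105500 + 17*10000 + 97776*(1/100))/4)*(-33658) = (23043 + √(-1552 - 105500 + 170000 + 24444/25)/4)*(-33658) = (23043 + √(1598144/25)/4)*(-33658) = (23043 + (8*√24971/5)/4)*(-33658) = (23043 + 2*√24971/5)*(-33658) = -775581294 - 67316*√24971/5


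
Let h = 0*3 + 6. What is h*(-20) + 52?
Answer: -68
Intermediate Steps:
h = 6 (h = 0 + 6 = 6)
h*(-20) + 52 = 6*(-20) + 52 = -120 + 52 = -68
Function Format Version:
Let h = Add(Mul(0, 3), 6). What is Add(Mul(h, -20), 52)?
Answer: -68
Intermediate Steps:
h = 6 (h = Add(0, 6) = 6)
Add(Mul(h, -20), 52) = Add(Mul(6, -20), 52) = Add(-120, 52) = -68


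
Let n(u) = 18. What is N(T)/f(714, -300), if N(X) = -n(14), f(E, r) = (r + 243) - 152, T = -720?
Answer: 18/209 ≈ 0.086124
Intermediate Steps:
f(E, r) = 91 + r (f(E, r) = (243 + r) - 152 = 91 + r)
N(X) = -18 (N(X) = -1*18 = -18)
N(T)/f(714, -300) = -18/(91 - 300) = -18/(-209) = -18*(-1/209) = 18/209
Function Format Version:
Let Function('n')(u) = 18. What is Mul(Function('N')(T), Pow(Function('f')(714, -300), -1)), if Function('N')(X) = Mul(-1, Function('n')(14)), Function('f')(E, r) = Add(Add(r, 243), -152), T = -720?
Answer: Rational(18, 209) ≈ 0.086124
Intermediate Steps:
Function('f')(E, r) = Add(91, r) (Function('f')(E, r) = Add(Add(243, r), -152) = Add(91, r))
Function('N')(X) = -18 (Function('N')(X) = Mul(-1, 18) = -18)
Mul(Function('N')(T), Pow(Function('f')(714, -300), -1)) = Mul(-18, Pow(Add(91, -300), -1)) = Mul(-18, Pow(-209, -1)) = Mul(-18, Rational(-1, 209)) = Rational(18, 209)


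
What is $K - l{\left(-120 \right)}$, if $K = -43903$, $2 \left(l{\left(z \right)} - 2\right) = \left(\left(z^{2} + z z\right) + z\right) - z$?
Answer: $-58305$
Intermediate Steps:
$l{\left(z \right)} = 2 + z^{2}$ ($l{\left(z \right)} = 2 + \frac{\left(\left(z^{2} + z z\right) + z\right) - z}{2} = 2 + \frac{\left(\left(z^{2} + z^{2}\right) + z\right) - z}{2} = 2 + \frac{\left(2 z^{2} + z\right) - z}{2} = 2 + \frac{\left(z + 2 z^{2}\right) - z}{2} = 2 + \frac{2 z^{2}}{2} = 2 + z^{2}$)
$K - l{\left(-120 \right)} = -43903 - \left(2 + \left(-120\right)^{2}\right) = -43903 - \left(2 + 14400\right) = -43903 - 14402 = -58305$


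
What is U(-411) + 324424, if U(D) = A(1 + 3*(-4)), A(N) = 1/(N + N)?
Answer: 7137327/22 ≈ 3.2442e+5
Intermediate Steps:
A(N) = 1/(2*N)
U(D) = -1/22 (U(D) = 1/(2*(1 + 3*(-4))) = 1/(2*(1 - 12)) = (½)/(-11) = (½)*(-1/11) = -1/22)
U(-411) + 324424 = -1/22 + 324424 = 7137327/22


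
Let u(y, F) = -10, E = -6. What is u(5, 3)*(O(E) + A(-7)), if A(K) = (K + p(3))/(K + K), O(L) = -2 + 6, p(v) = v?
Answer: -300/7 ≈ -42.857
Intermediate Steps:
O(L) = 4
A(K) = (3 + K)/(2*K) (A(K) = (K + 3)/(K + K) = (3 + K)/((2*K)) = (3 + K)*(1/(2*K)) = (3 + K)/(2*K))
u(5, 3)*(O(E) + A(-7)) = -10*(4 + (½)*(3 - 7)/(-7)) = -10*(4 + (½)*(-⅐)*(-4)) = -10*(4 + 2/7) = -10*30/7 = -300/7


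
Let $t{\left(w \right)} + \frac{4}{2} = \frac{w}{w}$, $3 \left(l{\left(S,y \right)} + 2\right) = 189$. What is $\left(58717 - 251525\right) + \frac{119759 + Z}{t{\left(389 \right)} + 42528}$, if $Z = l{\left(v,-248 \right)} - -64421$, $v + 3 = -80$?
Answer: $- \frac{8199361575}{42527} \approx -1.928 \cdot 10^{5}$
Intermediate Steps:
$v = -83$ ($v = -3 - 80 = -83$)
$l{\left(S,y \right)} = 61$ ($l{\left(S,y \right)} = -2 + \frac{1}{3} \cdot 189 = -2 + 63 = 61$)
$Z = 64482$ ($Z = 61 - -64421 = 61 + 64421 = 64482$)
$t{\left(w \right)} = -1$ ($t{\left(w \right)} = -2 + \frac{w}{w} = -2 + 1 = -1$)
$\left(58717 - 251525\right) + \frac{119759 + Z}{t{\left(389 \right)} + 42528} = \left(58717 - 251525\right) + \frac{119759 + 64482}{-1 + 42528} = -192808 + \frac{184241}{42527} = - \frac{8199361575}{42527}$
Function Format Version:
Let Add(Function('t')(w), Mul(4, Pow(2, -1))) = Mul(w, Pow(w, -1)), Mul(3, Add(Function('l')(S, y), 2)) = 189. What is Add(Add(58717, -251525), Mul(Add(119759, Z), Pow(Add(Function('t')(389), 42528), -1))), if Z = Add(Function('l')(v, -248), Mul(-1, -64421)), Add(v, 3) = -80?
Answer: Rational(-8199361575, 42527) ≈ -1.9280e+5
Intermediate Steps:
v = -83 (v = Add(-3, -80) = -83)
Function('l')(S, y) = 61 (Function('l')(S, y) = Add(-2, Mul(Rational(1, 3), 189)) = Add(-2, 63) = 61)
Z = 64482 (Z = Add(61, Mul(-1, -64421)) = Add(61, 64421) = 64482)
Function('t')(w) = -1 (Function('t')(w) = Add(-2, Mul(w, Pow(w, -1))) = Add(-2, 1) = -1)
Add(Add(58717, -251525), Mul(Add(119759, Z), Pow(Add(Function('t')(389), 42528), -1))) = Add(Add(58717, -251525), Mul(Add(119759, 64482), Pow(Add(-1, 42528), -1))) = Add(-192808, Mul(184241, Pow(42527, -1))) = Add(-192808, Mul(184241, Rational(1, 42527))) = Add(-192808, Rational(184241, 42527)) = Rational(-8199361575, 42527)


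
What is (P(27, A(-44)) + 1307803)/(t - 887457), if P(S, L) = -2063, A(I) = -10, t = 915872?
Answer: 261148/5683 ≈ 45.953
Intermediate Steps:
(P(27, A(-44)) + 1307803)/(t - 887457) = (-2063 + 1307803)/(915872 - 887457) = 1305740/28415 = 1305740*(1/28415) = 261148/5683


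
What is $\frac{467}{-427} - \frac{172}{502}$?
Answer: $- \frac{153939}{107177} \approx -1.4363$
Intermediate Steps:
$\frac{467}{-427} - \frac{172}{502} = 467 \left(- \frac{1}{427}\right) - \frac{86}{251} = - \frac{467}{427} - \frac{86}{251} = - \frac{153939}{107177}$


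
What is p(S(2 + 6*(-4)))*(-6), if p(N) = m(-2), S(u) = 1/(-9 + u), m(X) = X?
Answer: 12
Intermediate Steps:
p(N) = -2
p(S(2 + 6*(-4)))*(-6) = -2*(-6) = 12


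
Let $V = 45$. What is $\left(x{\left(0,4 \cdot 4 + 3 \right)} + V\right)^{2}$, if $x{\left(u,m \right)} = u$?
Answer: $2025$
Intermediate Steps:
$\left(x{\left(0,4 \cdot 4 + 3 \right)} + V\right)^{2} = \left(0 + 45\right)^{2} = 45^{2} = 2025$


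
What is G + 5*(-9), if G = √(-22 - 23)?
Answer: -45 + 3*I*√5 ≈ -45.0 + 6.7082*I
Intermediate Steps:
G = 3*I*√5 (G = √(-45) = 3*I*√5 ≈ 6.7082*I)
G + 5*(-9) = 3*I*√5 + 5*(-9) = 3*I*√5 - 45 = -45 + 3*I*√5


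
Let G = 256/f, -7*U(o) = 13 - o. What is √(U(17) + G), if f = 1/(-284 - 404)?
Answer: 6*I*√239729/7 ≈ 419.68*I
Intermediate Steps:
U(o) = -13/7 + o/7 (U(o) = -(13 - o)/7 = -13/7 + o/7)
f = -1/688 (f = 1/(-688) = -1/688 ≈ -0.0014535)
G = -176128 (G = 256/(-1/688) = 256*(-688) = -176128)
√(U(17) + G) = √((-13/7 + (⅐)*17) - 176128) = √((-13/7 + 17/7) - 176128) = √(4/7 - 176128) = √(-1232892/7) = 6*I*√239729/7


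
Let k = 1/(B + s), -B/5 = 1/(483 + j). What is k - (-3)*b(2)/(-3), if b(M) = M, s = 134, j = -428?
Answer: -2935/1473 ≈ -1.9925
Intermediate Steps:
B = -1/11 (B = -5/(483 - 428) = -5/55 = -5*1/55 = -1/11 ≈ -0.090909)
k = 11/1473 (k = 1/(-1/11 + 134) = 1/(1473/11) = 11/1473 ≈ 0.0074678)
k - (-3)*b(2)/(-3) = 11/1473 - (-3)*2/(-3) = 11/1473 - (-3)*2*(-⅓) = 11/1473 - (-3)*(-2)/3 = 11/1473 - 1*2 = 11/1473 - 2 = -2935/1473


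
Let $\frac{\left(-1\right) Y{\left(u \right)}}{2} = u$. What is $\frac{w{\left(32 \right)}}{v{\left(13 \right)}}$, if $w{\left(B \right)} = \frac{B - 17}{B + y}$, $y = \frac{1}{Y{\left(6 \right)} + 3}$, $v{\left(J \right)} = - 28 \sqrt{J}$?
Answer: $- \frac{135 \sqrt{13}}{104468} \approx -0.0046593$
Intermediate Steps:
$Y{\left(u \right)} = - 2 u$
$y = - \frac{1}{9}$ ($y = \frac{1}{\left(-2\right) 6 + 3} = \frac{1}{-12 + 3} = \frac{1}{-9} = - \frac{1}{9} \approx -0.11111$)
$w{\left(B \right)} = \frac{-17 + B}{- \frac{1}{9} + B}$ ($w{\left(B \right)} = \frac{B - 17}{B - \frac{1}{9}} = \frac{-17 + B}{- \frac{1}{9} + B}$)
$\frac{w{\left(32 \right)}}{v{\left(13 \right)}} = \frac{9 \frac{1}{-1 + 9 \cdot 32} \left(-17 + 32\right)}{\left(-28\right) \sqrt{13}} = 9 \frac{1}{-1 + 288} \cdot 15 \left(- \frac{\sqrt{13}}{364}\right) = 9 \cdot \frac{1}{287} \cdot 15 \left(- \frac{\sqrt{13}}{364}\right) = \frac{135 \left(- \frac{\sqrt{13}}{364}\right)}{287} = - \frac{135 \sqrt{13}}{104468}$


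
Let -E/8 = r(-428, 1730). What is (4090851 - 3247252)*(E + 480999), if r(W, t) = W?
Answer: 408658758377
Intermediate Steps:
E = 3424 (E = -8*(-428) = 3424)
(4090851 - 3247252)*(E + 480999) = (4090851 - 3247252)*(3424 + 480999) = 843599*484423 = 408658758377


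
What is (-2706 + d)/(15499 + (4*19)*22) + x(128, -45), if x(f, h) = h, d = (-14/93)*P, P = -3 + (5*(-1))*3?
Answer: -24037347/532301 ≈ -45.157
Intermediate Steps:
P = -18 (P = -3 - 5*3 = -3 - 15 = -18)
d = 84/31 (d = -14/93*(-18) = 84/31 ≈ 2.7097)
(-2706 + d)/(15499 + (4*19)*22) + x(128, -45) = (-2706 + 84/31)/(15499 + (4*19)*22) - 45 = -83802/(31*(15499 + 76*22)) - 45 = -83802/(31*(15499 + 1672)) - 45 = -83802/31/17171 - 45 = -83802/31*1/17171 - 45 = -83802/532301 - 45 = -24037347/532301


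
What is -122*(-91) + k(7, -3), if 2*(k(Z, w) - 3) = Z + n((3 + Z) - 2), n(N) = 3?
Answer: 11110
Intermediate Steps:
k(Z, w) = 9/2 + Z/2 (k(Z, w) = 3 + (Z + 3)/2 = 3 + (3 + Z)/2 = 3 + (3/2 + Z/2) = 9/2 + Z/2)
-122*(-91) + k(7, -3) = -122*(-91) + (9/2 + (½)*7) = 11102 + (9/2 + 7/2) = 11102 + 8 = 11110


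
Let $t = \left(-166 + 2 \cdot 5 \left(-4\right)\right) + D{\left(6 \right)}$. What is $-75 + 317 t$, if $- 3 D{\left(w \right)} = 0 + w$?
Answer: $-66011$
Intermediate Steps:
$D{\left(w \right)} = - \frac{w}{3}$ ($D{\left(w \right)} = - \frac{0 + w}{3} = - \frac{w}{3}$)
$t = -208$ ($t = \left(-166 + 2 \cdot 5 \left(-4\right)\right) - 2 = \left(-166 + 10 \left(-4\right)\right) - 2 = \left(-166 - 40\right) - 2 = -206 - 2 = -208$)
$-75 + 317 t = -75 + 317 \left(-208\right) = -75 - 65936 = -66011$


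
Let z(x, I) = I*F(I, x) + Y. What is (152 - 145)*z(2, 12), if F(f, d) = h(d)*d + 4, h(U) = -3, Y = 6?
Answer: -126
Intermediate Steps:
F(f, d) = 4 - 3*d (F(f, d) = -3*d + 4 = 4 - 3*d)
z(x, I) = 6 + I*(4 - 3*x) (z(x, I) = I*(4 - 3*x) + 6 = 6 + I*(4 - 3*x))
(152 - 145)*z(2, 12) = (152 - 145)*(6 + 12*(4 - 3*2)) = 7*(6 + 12*(4 - 6)) = 7*(6 + 12*(-2)) = 7*(6 - 24) = 7*(-18) = -126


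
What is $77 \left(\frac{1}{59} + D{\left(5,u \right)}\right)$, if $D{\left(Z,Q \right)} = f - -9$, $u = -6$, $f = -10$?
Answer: $- \frac{4466}{59} \approx -75.695$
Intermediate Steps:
$D{\left(Z,Q \right)} = -1$ ($D{\left(Z,Q \right)} = -10 - -9 = -10 + 9 = -1$)
$77 \left(\frac{1}{59} + D{\left(5,u \right)}\right) = 77 \left(\frac{1}{59} - 1\right) = 77 \left(- \frac{58}{59}\right) = - \frac{4466}{59}$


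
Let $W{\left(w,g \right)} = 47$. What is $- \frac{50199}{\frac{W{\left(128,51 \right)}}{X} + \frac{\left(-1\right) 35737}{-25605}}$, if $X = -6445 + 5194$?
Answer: $- \frac{178663009905}{4833728} \approx -36962.0$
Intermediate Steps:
$X = -1251$
$- \frac{50199}{\frac{W{\left(128,51 \right)}}{X} + \frac{\left(-1\right) 35737}{-25605}} = - \frac{50199}{\frac{47}{-1251} + \frac{\left(-1\right) 35737}{-25605}} = - \frac{50199}{47 \left(- \frac{1}{1251}\right) - - \frac{35737}{25605}} = - \frac{50199}{- \frac{47}{1251} + \frac{35737}{25605}} = - \frac{50199}{\frac{4833728}{3559095}} = \left(-50199\right) \frac{3559095}{4833728} = - \frac{178663009905}{4833728}$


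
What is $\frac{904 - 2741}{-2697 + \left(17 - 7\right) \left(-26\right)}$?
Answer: $\frac{1837}{2957} \approx 0.62124$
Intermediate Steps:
$\frac{904 - 2741}{-2697 + \left(17 - 7\right) \left(-26\right)} = - \frac{1837}{-2697 + 10 \left(-26\right)} = - \frac{1837}{-2697 - 260} = - \frac{1837}{-2957} = \left(-1837\right) \left(- \frac{1}{2957}\right) = \frac{1837}{2957}$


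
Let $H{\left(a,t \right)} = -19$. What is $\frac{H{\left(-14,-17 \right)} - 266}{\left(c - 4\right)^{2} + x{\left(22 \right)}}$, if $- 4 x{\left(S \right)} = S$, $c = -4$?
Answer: $- \frac{190}{39} \approx -4.8718$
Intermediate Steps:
$x{\left(S \right)} = - \frac{S}{4}$
$\frac{H{\left(-14,-17 \right)} - 266}{\left(c - 4\right)^{2} + x{\left(22 \right)}} = \frac{-19 - 266}{\left(-4 - 4\right)^{2} - \frac{11}{2}} = - \frac{285}{\left(-8\right)^{2} - \frac{11}{2}} = - \frac{285}{64 - \frac{11}{2}} = - \frac{285}{\frac{117}{2}} = \left(-285\right) \frac{2}{117} = - \frac{190}{39}$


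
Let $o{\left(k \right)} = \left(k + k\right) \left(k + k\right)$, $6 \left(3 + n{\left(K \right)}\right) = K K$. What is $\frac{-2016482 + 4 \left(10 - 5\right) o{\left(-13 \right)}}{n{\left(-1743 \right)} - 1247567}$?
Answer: $\frac{4005924}{1482457} \approx 2.7022$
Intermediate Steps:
$n{\left(K \right)} = -3 + \frac{K^{2}}{6}$ ($n{\left(K \right)} = -3 + \frac{K K}{6} = -3 + \frac{K^{2}}{6}$)
$o{\left(k \right)} = 4 k^{2}$ ($o{\left(k \right)} = 2 k 2 k = 4 k^{2}$)
$\frac{-2016482 + 4 \left(10 - 5\right) o{\left(-13 \right)}}{n{\left(-1743 \right)} - 1247567} = \frac{-2016482 + 4 \left(10 - 5\right) 4 \left(-13\right)^{2}}{\left(-3 + \frac{\left(-1743\right)^{2}}{6}\right) - 1247567} = \frac{-2016482 + 4 \cdot 5 \cdot 4 \cdot 169}{\left(-3 + \frac{1}{6} \cdot 3038049\right) - 1247567} = \frac{-2016482 + 20 \cdot 676}{\left(-3 + \frac{1012683}{2}\right) - 1247567} = \frac{-2016482 + 13520}{\frac{1012677}{2} - 1247567} = - \frac{2002962}{- \frac{1482457}{2}} = \left(-2002962\right) \left(- \frac{2}{1482457}\right) = \frac{4005924}{1482457}$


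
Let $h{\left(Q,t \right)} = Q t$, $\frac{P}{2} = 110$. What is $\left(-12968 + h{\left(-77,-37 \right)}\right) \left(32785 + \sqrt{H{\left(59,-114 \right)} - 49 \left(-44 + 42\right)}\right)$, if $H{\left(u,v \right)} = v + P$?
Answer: $-331751415 - 20238 \sqrt{51} \approx -3.319 \cdot 10^{8}$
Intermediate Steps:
$P = 220$ ($P = 2 \cdot 110 = 220$)
$H{\left(u,v \right)} = 220 + v$ ($H{\left(u,v \right)} = v + 220 = 220 + v$)
$\left(-12968 + h{\left(-77,-37 \right)}\right) \left(32785 + \sqrt{H{\left(59,-114 \right)} - 49 \left(-44 + 42\right)}\right) = \left(-12968 - -2849\right) \left(32785 + \sqrt{\left(220 - 114\right) - 49 \left(-44 + 42\right)}\right) = \left(-12968 + 2849\right) \left(32785 + \sqrt{106 - -98}\right) = - 10119 \left(32785 + \sqrt{106 + 98}\right) = - 10119 \left(32785 + \sqrt{204}\right) = - 10119 \left(32785 + 2 \sqrt{51}\right) = -331751415 - 20238 \sqrt{51}$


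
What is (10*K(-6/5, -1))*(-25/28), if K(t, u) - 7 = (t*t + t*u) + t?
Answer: -1055/14 ≈ -75.357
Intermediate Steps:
K(t, u) = 7 + t + t² + t*u (K(t, u) = 7 + ((t*t + t*u) + t) = 7 + ((t² + t*u) + t) = 7 + (t + t² + t*u) = 7 + t + t² + t*u)
(10*K(-6/5, -1))*(-25/28) = (10*(7 - 6/5 + (-6/5)² - 6/5*(-1)))*(-25/28) = (10*(7 - 6/5 + 36/25 + 6/5))*(-25/28) = (10*(211/25))*(-25/28) = (422/5)*(-25/28) = -1055/14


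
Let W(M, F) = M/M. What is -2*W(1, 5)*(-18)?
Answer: 36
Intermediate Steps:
W(M, F) = 1
-2*W(1, 5)*(-18) = -2*1*(-18) = -2*(-18) = 36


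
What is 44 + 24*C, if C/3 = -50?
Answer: -3556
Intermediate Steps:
C = -150 (C = 3*(-50) = -150)
44 + 24*C = 44 + 24*(-150) = 44 - 3600 = -3556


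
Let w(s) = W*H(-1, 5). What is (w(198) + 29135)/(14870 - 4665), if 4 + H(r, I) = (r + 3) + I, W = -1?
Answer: 29132/10205 ≈ 2.8547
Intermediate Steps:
H(r, I) = -1 + I + r (H(r, I) = -4 + ((r + 3) + I) = -4 + ((3 + r) + I) = -4 + (3 + I + r) = -1 + I + r)
w(s) = -3 (w(s) = -(-1 + 5 - 1) = -1*3 = -3)
(w(198) + 29135)/(14870 - 4665) = (-3 + 29135)/(14870 - 4665) = 29132/10205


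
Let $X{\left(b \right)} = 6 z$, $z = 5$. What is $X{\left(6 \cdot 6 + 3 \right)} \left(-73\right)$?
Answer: $-2190$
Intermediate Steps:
$X{\left(b \right)} = 30$ ($X{\left(b \right)} = 6 \cdot 5 = 30$)
$X{\left(6 \cdot 6 + 3 \right)} \left(-73\right) = 30 \left(-73\right) = -2190$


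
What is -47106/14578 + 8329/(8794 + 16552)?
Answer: -536264257/184746994 ≈ -2.9027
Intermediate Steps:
-47106/14578 + 8329/(8794 + 16552) = -47106*1/14578 + 8329/25346 = -23553/7289 + 8329*(1/25346) = -23553/7289 + 8329/25346 = -536264257/184746994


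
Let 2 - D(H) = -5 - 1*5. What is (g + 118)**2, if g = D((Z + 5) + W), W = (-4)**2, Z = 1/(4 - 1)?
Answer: 16900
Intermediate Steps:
Z = 1/3 ≈ 0.33333
W = 16
D(H) = 12 (D(H) = 2 - (-5 - 1*5) = 2 - (-5 - 5) = 2 - 1*(-10) = 2 + 10 = 12)
g = 12
(g + 118)**2 = (12 + 118)**2 = 130**2 = 16900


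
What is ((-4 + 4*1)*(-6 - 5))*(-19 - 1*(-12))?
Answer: 0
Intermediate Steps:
((-4 + 4*1)*(-6 - 5))*(-19 - 1*(-12)) = ((-4 + 4)*(-11))*(-19 + 12) = (0*(-11))*(-7) = 0*(-7) = 0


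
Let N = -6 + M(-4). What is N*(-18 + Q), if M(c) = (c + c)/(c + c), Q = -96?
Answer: 570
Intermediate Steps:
M(c) = 1 (M(c) = (2*c)/((2*c)) = (2*c)*(1/(2*c)) = 1)
N = -5 (N = -6 + 1 = -5)
N*(-18 + Q) = -5*(-18 - 96) = -5*(-114) = 570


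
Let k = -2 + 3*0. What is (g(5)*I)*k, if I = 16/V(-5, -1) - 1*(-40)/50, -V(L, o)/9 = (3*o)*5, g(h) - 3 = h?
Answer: -1984/135 ≈ -14.696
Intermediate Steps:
g(h) = 3 + h
V(L, o) = -135*o (V(L, o) = -9*3*o*5 = -135*o)
I = 124/135 (I = 16/((-135*(-1))) - 1*(-40)/50 = 16/135 + 40*(1/50) = 16*(1/135) + ⅘ = 16/135 + ⅘ = 124/135 ≈ 0.91852)
k = -2 (k = -2 + 0 = -2)
(g(5)*I)*k = ((3 + 5)*(124/135))*(-2) = (8*(124/135))*(-2) = (992/135)*(-2) = -1984/135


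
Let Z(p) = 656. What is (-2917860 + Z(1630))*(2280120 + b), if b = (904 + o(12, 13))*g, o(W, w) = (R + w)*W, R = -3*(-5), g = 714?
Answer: -9234350917920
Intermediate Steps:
R = 15
o(W, w) = W*(15 + w) (o(W, w) = (15 + w)*W = W*(15 + w))
b = 885360 (b = (904 + 12*(15 + 13))*714 = (904 + 12*28)*714 = (904 + 336)*714 = 1240*714 = 885360)
(-2917860 + Z(1630))*(2280120 + b) = (-2917860 + 656)*(2280120 + 885360) = -2917204*3165480 = -9234350917920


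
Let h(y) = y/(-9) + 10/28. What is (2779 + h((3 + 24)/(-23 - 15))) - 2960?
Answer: -24015/133 ≈ -180.56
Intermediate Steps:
h(y) = 5/14 - y/9 (h(y) = y*(-⅑) + 10*(1/28) = -y/9 + 5/14 = 5/14 - y/9)
(2779 + h((3 + 24)/(-23 - 15))) - 2960 = (2779 + (5/14 - (3 + 24)/(9*(-23 - 15)))) - 2960 = (2779 + (5/14 - 3/(-38))) - 2960 = (2779 + (5/14 - 3*(-1)/38)) - 2960 = (2779 + (5/14 - ⅑*(-27/38))) - 2960 = (2779 + (5/14 + 3/38)) - 2960 = (2779 + 58/133) - 2960 = 369665/133 - 2960 = -24015/133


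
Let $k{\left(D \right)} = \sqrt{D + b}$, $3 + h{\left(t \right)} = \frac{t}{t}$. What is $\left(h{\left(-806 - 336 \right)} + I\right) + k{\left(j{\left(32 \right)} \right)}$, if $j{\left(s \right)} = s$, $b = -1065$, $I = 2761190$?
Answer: $2761188 + i \sqrt{1033} \approx 2.7612 \cdot 10^{6} + 32.14 i$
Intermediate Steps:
$h{\left(t \right)} = -2$ ($h{\left(t \right)} = -3 + \frac{t}{t} = -3 + 1 = -2$)
$k{\left(D \right)} = \sqrt{-1065 + D}$ ($k{\left(D \right)} = \sqrt{D - 1065} = \sqrt{-1065 + D}$)
$\left(h{\left(-806 - 336 \right)} + I\right) + k{\left(j{\left(32 \right)} \right)} = \left(-2 + 2761190\right) + \sqrt{-1065 + 32} = 2761188 + \sqrt{-1033} = 2761188 + i \sqrt{1033}$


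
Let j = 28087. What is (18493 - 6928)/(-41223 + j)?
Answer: -11565/13136 ≈ -0.88041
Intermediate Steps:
(18493 - 6928)/(-41223 + j) = (18493 - 6928)/(-41223 + 28087) = 11565/(-13136) = 11565*(-1/13136) = -11565/13136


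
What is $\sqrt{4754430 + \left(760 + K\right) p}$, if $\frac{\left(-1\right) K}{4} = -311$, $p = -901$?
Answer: $37 \sqrt{2154} \approx 1717.2$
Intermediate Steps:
$K = 1244$ ($K = \left(-4\right) \left(-311\right) = 1244$)
$\sqrt{4754430 + \left(760 + K\right) p} = \sqrt{4754430 + \left(760 + 1244\right) \left(-901\right)} = \sqrt{4754430 + 2004 \left(-901\right)} = \sqrt{4754430 - 1805604} = \sqrt{2948826} = 37 \sqrt{2154}$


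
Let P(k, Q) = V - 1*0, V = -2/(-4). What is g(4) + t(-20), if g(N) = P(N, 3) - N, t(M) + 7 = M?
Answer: -61/2 ≈ -30.500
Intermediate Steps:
V = 1/2 (V = -2*(-1/4) = 1/2 ≈ 0.50000)
P(k, Q) = 1/2 (P(k, Q) = 1/2 - 1*0 = 1/2 + 0 = 1/2)
t(M) = -7 + M
g(N) = 1/2 - N
g(4) + t(-20) = (1/2 - 1*4) + (-7 - 20) = (1/2 - 4) - 27 = -7/2 - 27 = -61/2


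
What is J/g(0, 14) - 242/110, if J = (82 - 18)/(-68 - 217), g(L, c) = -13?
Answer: -8087/3705 ≈ -2.1827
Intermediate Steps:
J = -64/285 (J = 64/(-285) = 64*(-1/285) = -64/285 ≈ -0.22456)
J/g(0, 14) - 242/110 = -64/285/(-13) - 242/110 = -64/285*(-1/13) - 242*1/110 = 64/3705 - 11/5 = -8087/3705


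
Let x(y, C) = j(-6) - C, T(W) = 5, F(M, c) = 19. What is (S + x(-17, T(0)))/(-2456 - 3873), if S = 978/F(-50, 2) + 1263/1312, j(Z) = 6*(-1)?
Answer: -1032925/157769312 ≈ -0.0065471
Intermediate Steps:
j(Z) = -6
S = 1307133/24928 (S = 978/19 + 1263/1312 = 1307133/24928 ≈ 52.436)
x(y, C) = -6 - C
(S + x(-17, T(0)))/(-2456 - 3873) = (1307133/24928 + (-6 - 1*5))/(-2456 - 3873) = (1307133/24928 + (-6 - 5))/(-6329) = (1307133/24928 - 11)*(-1/6329) = (1032925/24928)*(-1/6329) = -1032925/157769312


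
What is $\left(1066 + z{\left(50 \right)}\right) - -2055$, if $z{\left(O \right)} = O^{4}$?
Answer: $6253121$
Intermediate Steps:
$\left(1066 + z{\left(50 \right)}\right) - -2055 = \left(1066 + 50^{4}\right) - -2055 = \left(1066 + 6250000\right) + 2055 = 6251066 + 2055 = 6253121$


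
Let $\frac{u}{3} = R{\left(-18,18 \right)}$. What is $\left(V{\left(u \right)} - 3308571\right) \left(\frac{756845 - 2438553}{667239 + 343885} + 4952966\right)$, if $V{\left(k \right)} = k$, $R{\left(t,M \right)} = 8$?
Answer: $- \frac{4142351392043928393}{252781} \approx -1.6387 \cdot 10^{13}$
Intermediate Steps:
$u = 24$ ($u = 3 \cdot 8 = 24$)
$\left(V{\left(u \right)} - 3308571\right) \left(\frac{756845 - 2438553}{667239 + 343885} + 4952966\right) = \left(24 - 3308571\right) \left(\frac{756845 - 2438553}{667239 + 343885} + 4952966\right) = - 3308547 \left(- \frac{1681708}{1011124} + 4952966\right) = - 3308547 \left(\left(-1681708\right) \frac{1}{1011124} + 4952966\right) = - 3308547 \left(- \frac{420427}{252781} + 4952966\right) = \left(-3308547\right) \frac{1252015278019}{252781} = - \frac{4142351392043928393}{252781}$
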